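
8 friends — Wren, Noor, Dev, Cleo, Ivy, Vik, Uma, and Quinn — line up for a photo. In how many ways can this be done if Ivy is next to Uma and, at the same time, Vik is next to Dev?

2880

Treat {Ivy,Uma} as one block (2 orders) and {Vik,Dev} as another (2 orders).
That leaves 6 units to arrange: 2 × 2 × 6! = 4 × 720 = 2880.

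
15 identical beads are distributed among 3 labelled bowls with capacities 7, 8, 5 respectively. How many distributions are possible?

21

By stars and bars, unrestricted non-negative solutions to x_1+…+x_3 = 15 number C(15+2,2) = 136.
Subtract solutions that violate a single cap (substitute x_i' = x_i − (cap_i+1)): x_1 ≥ 8 gives C(9,2) = 36; x_2 ≥ 9 gives C(8,2) = 28; x_3 ≥ 6 gives C(11,2) = 55. Together 119.
Add back pairs where two caps are both exceeded: 0 + 3 + 1 = 4.
By inclusion–exclusion the count is 136 − 119 + 4 = 21.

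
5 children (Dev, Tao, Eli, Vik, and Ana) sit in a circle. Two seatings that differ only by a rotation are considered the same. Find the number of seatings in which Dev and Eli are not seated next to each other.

12

All circular seatings of 5 people number (4)! = 24.
Seatings with Dev beside Eli: treat them as a block with 2 internal orders, giving 2 × (3)! = 12.
Subtracting, 24 − 12 = 12.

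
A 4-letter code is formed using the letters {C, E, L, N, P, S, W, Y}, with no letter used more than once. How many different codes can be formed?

This is a permutation of 4 out of 8: P(8,4) = 8!/4!.
8 × 7 × 6 × 5 = 1680.

1680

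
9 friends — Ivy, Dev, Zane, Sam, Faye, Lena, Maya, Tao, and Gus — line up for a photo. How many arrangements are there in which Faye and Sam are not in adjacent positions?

282240

Of the 9! = 362880 arrangements, those with Faye and Sam adjacent number 2 × 8! = 80640 (treat the pair as a block with 2 internal orders).
So 362880 − 80640 = 282240 arrangements keep them apart.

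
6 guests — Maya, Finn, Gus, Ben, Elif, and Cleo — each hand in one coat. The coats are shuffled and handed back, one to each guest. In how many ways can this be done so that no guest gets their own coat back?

Count assignments avoiding every fixed point. For any j of the 6 guests fixed to their own coat, the other 6−j can be arranged in (6−j)! ways.
By inclusion–exclusion this is Σ_{j=0}^{6} (−1)^j C(6,j)·(6−j)!.
Computing: 720 − 720 + 360 − 120 + 30 − 6 + 1 = 265.

265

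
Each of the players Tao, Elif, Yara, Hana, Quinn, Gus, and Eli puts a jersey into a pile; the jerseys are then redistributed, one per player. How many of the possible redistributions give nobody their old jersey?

This is the derangement count D_7: permutations of 7 items with no fixed point.
By inclusion–exclusion this is Σ_{j=0}^{7} (−1)^j C(7,j)·(7−j)!.
Computing: 5040 − 5040 + 2520 − 840 + 210 − 42 + 7 − 1 = 1854.

1854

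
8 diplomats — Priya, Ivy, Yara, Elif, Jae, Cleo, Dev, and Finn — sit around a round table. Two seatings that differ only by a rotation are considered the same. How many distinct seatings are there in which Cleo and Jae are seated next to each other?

Treat {Cleo, Jae} as one unit (2 internal orders) and seat the resulting 7 units around the table: (6)! circular arrangements.
So 2 × (6)! = 2 × 720 = 1440.

1440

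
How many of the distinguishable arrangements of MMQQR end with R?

With the last slot taken by R, it remains to arrange the other 4 letters (MMQQ).
Those 4 letters have M appearing twice and Q appearing twice, giving (4)!/(2!·2!) = 6.

6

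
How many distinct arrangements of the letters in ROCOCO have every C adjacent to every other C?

Treat the 2 copies of C as a single block. The multiset to arrange is then {CC, O, O, O, R}, 5 items in all.
That gives (5)!/(3!) = 20 arrangements.

20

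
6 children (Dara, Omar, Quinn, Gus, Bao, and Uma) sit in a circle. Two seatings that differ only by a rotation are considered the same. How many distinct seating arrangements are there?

Fix one person's seat to break rotational symmetry; the remaining 5 people can be arranged in (5)! = 120 ways.

120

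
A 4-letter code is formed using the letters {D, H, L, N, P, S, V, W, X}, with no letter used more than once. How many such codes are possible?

3024

Choose and order 4 of the 9 symbols: the first letter has 9 options, the next 8, then 7, 6.
That product is 9 × 8 × 7 × 6 = 3024.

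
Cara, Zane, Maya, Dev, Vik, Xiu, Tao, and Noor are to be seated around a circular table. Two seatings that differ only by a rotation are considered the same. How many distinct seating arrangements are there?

Fix one person's seat to break rotational symmetry; the remaining 7 people can be arranged in (7)! = 5040 ways.

5040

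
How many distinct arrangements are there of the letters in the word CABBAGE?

1260

The 7 letters of CABBAGE have repeats: A appearing twice and B appearing twice.
The number of distinct arrangements is 7!/(2!·2!) = 5040/4 = 1260.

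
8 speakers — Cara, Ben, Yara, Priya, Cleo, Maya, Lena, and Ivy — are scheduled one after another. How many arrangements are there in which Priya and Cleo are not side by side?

30240

There are 8! = 40320 arrangements in all. If Priya and Cleo are adjacent, merging them into one block gives 2·(7)! = 10080 arrangements.
So 40320 − 10080 = 30240 arrangements keep them apart.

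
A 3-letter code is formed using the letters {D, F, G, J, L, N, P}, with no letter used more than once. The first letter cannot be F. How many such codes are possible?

180

The first letter has 7−1 = 6 choices (anything except F).
The remaining 2 letters are filled from the other 6 symbols without repetition: 6 × 5 = 30.
Total: 6 × 30 = 180.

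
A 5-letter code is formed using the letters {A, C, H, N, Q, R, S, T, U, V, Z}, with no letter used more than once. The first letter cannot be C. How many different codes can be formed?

50400

The first letter has 11−1 = 10 choices (anything except C).
The remaining 4 letters are filled from the other 10 symbols without repetition: 10 × 9 × 8 × 7 = 5040.
Total: 10 × 5040 = 50400.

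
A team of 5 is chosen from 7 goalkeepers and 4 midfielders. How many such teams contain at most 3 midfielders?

Split by how many midfielders are chosen (0 through 3).
Sum: C(4,0)·C(7,5) + C(4,1)·C(7,4) + C(4,2)·C(7,3) + C(4,3)·C(7,2) = 21 + 140 + 210 + 84 = 455.

455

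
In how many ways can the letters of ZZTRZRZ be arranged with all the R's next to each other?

Treat the 2 copies of R as a single block. The multiset to arrange is then {RR, T, Z, Z, Z, Z}, 6 items in all.
That gives (6)!/(4!) = 30 arrangements.

30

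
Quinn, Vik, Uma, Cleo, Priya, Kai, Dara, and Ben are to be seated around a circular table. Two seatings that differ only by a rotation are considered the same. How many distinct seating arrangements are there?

5040

Fix one person's seat to break rotational symmetry; the remaining 7 people can be arranged in (7)! = 5040 ways.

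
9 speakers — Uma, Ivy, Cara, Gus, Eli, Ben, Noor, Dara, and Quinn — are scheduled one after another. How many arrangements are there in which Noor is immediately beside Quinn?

Treat {Noor, Quinn} as a single unit. There are 8 units to order, and the pair itself can be ordered 2 ways.
So the count is 2·(8)! = 80640.

80640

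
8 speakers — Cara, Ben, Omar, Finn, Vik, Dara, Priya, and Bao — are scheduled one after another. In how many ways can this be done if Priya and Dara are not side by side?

Of the 8! = 40320 arrangements, those with Priya and Dara adjacent number 2 × 7! = 10080 (treat the pair as a block with 2 internal orders).
So 40320 − 10080 = 30240 arrangements keep them apart.

30240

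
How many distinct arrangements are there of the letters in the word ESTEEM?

The 6 letters of ESTEEM have repeats: E appearing 3 times.
The number of distinct arrangements is 6!/(3!) = 720/6 = 120.

120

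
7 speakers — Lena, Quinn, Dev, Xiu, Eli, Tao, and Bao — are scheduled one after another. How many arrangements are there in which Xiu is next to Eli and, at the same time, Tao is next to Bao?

480

Treat {Xiu,Eli} as one block (2 orders) and {Tao,Bao} as another (2 orders).
That leaves 5 units to arrange: 2 × 2 × 5! = 4 × 120 = 480.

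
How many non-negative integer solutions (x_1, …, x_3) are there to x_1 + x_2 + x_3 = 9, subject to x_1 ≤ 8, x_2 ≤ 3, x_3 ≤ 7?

30

By stars and bars, unrestricted non-negative solutions to x_1+…+x_3 = 9 number C(9+2,2) = 55.
Subtract solutions that violate a single cap (substitute x_i' = x_i − (cap_i+1)): x_1 ≥ 9 gives C(2,2) = 1; x_2 ≥ 4 gives C(7,2) = 21; x_3 ≥ 8 gives C(3,2) = 3. Together 25.
No two caps can be exceeded simultaneously, so the pair terms are all 0.
By inclusion–exclusion the count is 55 − 25 + 0 = 30.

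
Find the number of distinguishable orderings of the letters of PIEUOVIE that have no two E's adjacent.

7560

There are 8!/(2!·2!) = 10080 arrangements of PIEUOVIE in total.
If the two E's are adjacent, glue them into one block, leaving 7 items to arrange: (7)!/(2!) = 2520 ways.
Hence 10080 − 2520 = 7560.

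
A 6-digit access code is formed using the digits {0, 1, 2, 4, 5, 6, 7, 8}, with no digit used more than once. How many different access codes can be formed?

20160

This is a permutation of 6 out of 8: P(8,6) = 8!/2!.
That product is 8 × 7 × 6 × 5 × 4 × 3 = 20160.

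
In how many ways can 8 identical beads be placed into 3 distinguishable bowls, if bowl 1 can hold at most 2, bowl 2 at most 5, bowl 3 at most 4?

9

Ignoring the caps, the number of non-negative solutions to x_1+…+x_3 = 8 is C(10,2) = 45.
Subtract solutions that violate a single cap (substitute x_i' = x_i − (cap_i+1)): x_1 ≥ 3 gives C(7,2) = 21; x_2 ≥ 6 gives C(4,2) = 6; x_3 ≥ 5 gives C(5,2) = 10. Together 37.
Add back pairs where two caps are both exceeded: 0 + 1 + 0 = 1.
By inclusion–exclusion the count is 45 − 37 + 1 = 9.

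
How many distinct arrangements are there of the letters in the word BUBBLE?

120

BUBBLE has 6 letters with B appearing 3 times.
The number of distinct arrangements is 6!/(3!) = 720/6 = 120.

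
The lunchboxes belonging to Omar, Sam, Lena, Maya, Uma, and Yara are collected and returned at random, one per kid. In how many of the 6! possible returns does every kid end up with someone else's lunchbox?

This is the derangement count D_6: permutations of 6 items with no fixed point.
By inclusion–exclusion this is Σ_{j=0}^{6} (−1)^j C(6,j)·(6−j)!.
Computing: 720 − 720 + 360 − 120 + 30 − 6 + 1 = 265.

265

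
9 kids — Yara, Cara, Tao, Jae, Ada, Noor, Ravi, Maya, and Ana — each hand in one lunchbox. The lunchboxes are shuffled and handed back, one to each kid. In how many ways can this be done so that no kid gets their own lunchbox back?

133496

Count assignments avoiding every fixed point. For any j of the 9 kids fixed to their own lunchbox, the other 9−j can be arranged in (9−j)! ways.
By inclusion–exclusion this is Σ_{j=0}^{9} (−1)^j C(9,j)·(9−j)!.
Computing: 362880 − 362880 + 181440 − 60480 + 15120 − 3024 + 504 − 72 + 9 − 1 = 133496.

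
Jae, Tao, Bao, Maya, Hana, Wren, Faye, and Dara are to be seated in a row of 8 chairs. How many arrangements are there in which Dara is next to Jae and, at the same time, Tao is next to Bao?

Treat {Dara,Jae} as one block (2 orders) and {Tao,Bao} as another (2 orders).
That leaves 6 units to arrange: 2 × 2 × 6! = 4 × 720 = 2880.

2880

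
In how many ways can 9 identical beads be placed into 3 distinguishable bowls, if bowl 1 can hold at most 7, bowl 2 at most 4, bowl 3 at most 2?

Without the upper bounds there are C(11,2) = 55 ways to split 9 among 3 bowls.
Subtract solutions that violate a single cap (substitute x_i' = x_i − (cap_i+1)): x_1 ≥ 8 gives C(3,2) = 3; x_2 ≥ 5 gives C(6,2) = 15; x_3 ≥ 3 gives C(8,2) = 28. Together 46.
Add back pairs where two caps are both exceeded: 0 + 0 + 3 = 3.
By inclusion–exclusion the count is 55 − 46 + 3 = 12.

12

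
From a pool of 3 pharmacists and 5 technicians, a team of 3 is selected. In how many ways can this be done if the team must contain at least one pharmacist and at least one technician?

45

With no constraint there are C(8,3) = 56 possible selections.
Selections missing a whole group: no pharmacists → C(5,3) = 10; no technicians → C(3,3) = 1.
Both groups omitted at once is impossible, so 56 − 11 = 45.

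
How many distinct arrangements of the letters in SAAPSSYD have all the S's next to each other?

360

Treat the 3 copies of S as a single block. The multiset to arrange is then {SSS, A, A, D, P, Y}, 6 items in all.
That gives (6)!/(2!) = 360 arrangements.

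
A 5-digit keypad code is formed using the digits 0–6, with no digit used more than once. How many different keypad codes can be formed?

With no repetition, fill the 5 digits in order: 7 choices, then 6, down to 3.
That product is 7 × 6 × 5 × 4 × 3 = 2520.

2520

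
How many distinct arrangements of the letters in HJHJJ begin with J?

Fix J in the first position and arrange the remaining 4 letters.
Those 4 letters have H appearing twice and J appearing twice, giving (4)!/(2!·2!) = 6.

6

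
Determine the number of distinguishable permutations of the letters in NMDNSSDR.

Letter multiplicities in NMDNSSDR: D×2, M×1, N×2, R×1, S×2.
Dividing 8! = 40320 by 2!·2!·2! = 8 for the repeated letters gives 5040.

5040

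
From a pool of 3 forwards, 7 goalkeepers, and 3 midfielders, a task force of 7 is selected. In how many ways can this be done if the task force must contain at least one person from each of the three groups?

With no constraint there are C(13,7) = 1716 possible selections.
Selections missing a whole group: no forwards → C(10,7) = 120; no goalkeepers → C(6,7) = 0; no midfielders → C(10,7) = 120.
Add back selections omitting two groups (i.e. drawn from a single group): C(3,7) + C(7,7) + C(3,7) = 1.
By inclusion–exclusion: 1716 − 240 + 1 = 1477.

1477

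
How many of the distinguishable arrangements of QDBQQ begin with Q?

With the first slot taken by Q, it remains to arrange the other 4 letters (DBQQ).
Those 4 letters have Q appearing twice, giving (4)!/(2!) = 12.

12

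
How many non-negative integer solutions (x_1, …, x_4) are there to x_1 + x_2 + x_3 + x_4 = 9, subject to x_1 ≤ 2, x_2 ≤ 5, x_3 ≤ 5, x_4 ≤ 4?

67

Ignoring the caps, the number of non-negative solutions to x_1+…+x_4 = 9 is C(12,3) = 220.
Subtract solutions that violate a single cap (substitute x_i' = x_i − (cap_i+1)): x_1 ≥ 3 gives C(9,3) = 84; x_2 ≥ 6 gives C(6,3) = 20; x_3 ≥ 6 gives C(6,3) = 20; x_4 ≥ 5 gives C(7,3) = 35. Together 159.
Add back pairs where two caps are both exceeded: 1 + 1 + 4 + 0 + 0 + 0 = 6.
By inclusion–exclusion the count is 220 − 159 + 6 = 67.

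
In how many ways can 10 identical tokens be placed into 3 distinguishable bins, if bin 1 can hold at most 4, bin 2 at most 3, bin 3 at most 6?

10

By stars and bars, unrestricted non-negative solutions to x_1+…+x_3 = 10 number C(10+2,2) = 66.
Subtract solutions that violate a single cap (substitute x_i' = x_i − (cap_i+1)): x_1 ≥ 5 gives C(7,2) = 21; x_2 ≥ 4 gives C(8,2) = 28; x_3 ≥ 7 gives C(5,2) = 10. Together 59.
Add back pairs where two caps are both exceeded: 3 + 0 + 0 = 3.
By inclusion–exclusion the count is 66 − 59 + 3 = 10.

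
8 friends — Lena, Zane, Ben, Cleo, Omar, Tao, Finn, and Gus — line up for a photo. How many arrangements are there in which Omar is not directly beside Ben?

Of the 8! = 40320 arrangements, those with Omar and Ben adjacent number 2 × 7! = 10080 (treat the pair as a block with 2 internal orders).
Complementary counting: 40320 − 10080 = 30240.

30240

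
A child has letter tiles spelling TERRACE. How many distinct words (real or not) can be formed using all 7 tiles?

The 7 letters of TERRACE have repeats: E appearing twice and R appearing twice.
So there are 7! / (2!·2!) = 1260 distinguishable arrangements.

1260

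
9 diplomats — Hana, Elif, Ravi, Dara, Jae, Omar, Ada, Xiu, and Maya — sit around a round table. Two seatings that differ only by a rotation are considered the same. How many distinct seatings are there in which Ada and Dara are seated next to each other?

Glue Ada and Dara into a block (2 internal orders). Seating 8 units around a circle gives (7)! arrangements.
So 2 × (7)! = 2 × 5040 = 10080.

10080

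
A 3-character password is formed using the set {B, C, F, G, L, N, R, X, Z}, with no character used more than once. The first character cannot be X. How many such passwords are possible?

The first character has 9−1 = 8 choices (anything except X).
The remaining 2 characters are filled from the other 8 symbols without repetition: 8 × 7 = 56.
Total: 8 × 56 = 448.

448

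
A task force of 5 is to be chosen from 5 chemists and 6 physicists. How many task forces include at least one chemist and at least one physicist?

455

Total 5-person selections from all 11: C(11,5) = 462.
Subtract selections that omit an entire group: no chemists → C(6,5) = 6; no physicists → C(5,5) = 1.
Both groups omitted at once is impossible, so 462 − 7 = 455.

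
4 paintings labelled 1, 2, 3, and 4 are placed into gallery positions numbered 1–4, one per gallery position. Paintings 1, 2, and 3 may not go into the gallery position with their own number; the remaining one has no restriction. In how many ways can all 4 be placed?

Let Aᵢ (for i ∈ {1, 2, 3}) be the placements that put painting i in its forbidden gallery position. Any j of these fix j positions, leaving (4−j)! ways to fill the rest, and there are C(3,j) ways to pick which j.
By inclusion–exclusion, the number of valid placements is Σ_{j=0}^{3} (−1)^j C(3,j)·(4−j)!.
Computing: 24 − 18 + 6 − 1 = 11.

11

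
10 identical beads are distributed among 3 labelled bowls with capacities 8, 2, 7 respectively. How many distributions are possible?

21

By stars and bars, unrestricted non-negative solutions to x_1+…+x_3 = 10 number C(10+2,2) = 66.
Subtract solutions that violate a single cap (substitute x_i' = x_i − (cap_i+1)): x_1 ≥ 9 gives C(3,2) = 3; x_2 ≥ 3 gives C(9,2) = 36; x_3 ≥ 8 gives C(4,2) = 6. Together 45.
No two caps can be exceeded simultaneously, so the pair terms are all 0.
By inclusion–exclusion the count is 66 − 45 + 0 = 21.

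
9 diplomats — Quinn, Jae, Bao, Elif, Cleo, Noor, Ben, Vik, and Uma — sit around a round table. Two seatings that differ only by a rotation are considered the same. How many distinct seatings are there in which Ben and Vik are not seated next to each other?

30240

Without the restriction there are (8)! = 40320 seatings.
Those with Ben next to Vik: fuse the pair into one unit and seat 8 units around a circle — 2·(7)! = 10080.
Subtracting, 40320 − 10080 = 30240.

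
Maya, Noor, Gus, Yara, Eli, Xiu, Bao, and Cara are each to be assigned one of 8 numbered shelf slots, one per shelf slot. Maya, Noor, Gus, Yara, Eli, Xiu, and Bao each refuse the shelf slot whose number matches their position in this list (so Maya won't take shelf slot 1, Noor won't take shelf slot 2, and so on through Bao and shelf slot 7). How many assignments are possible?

Let Aᵢ (for 1 ≤ i ≤ 7) be the placements that put person i in their forbidden shelf slot. Any j of these fix j positions, leaving (8−j)! ways to fill the rest, and there are C(7,j) ways to pick which j.
By inclusion–exclusion, the number of valid placements is Σ_{j=0}^{7} (−1)^j C(7,j)·(8−j)!.
Computing: 40320 − 35280 + 15120 − 4200 + 840 − 126 + 14 − 1 = 16687.

16687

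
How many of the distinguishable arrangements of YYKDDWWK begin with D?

Fix D in the first position and arrange the remaining 7 letters.
Those 7 letters have K appearing twice, W appearing twice, and Y appearing twice, giving (7)!/(2!·2!·2!) = 630.

630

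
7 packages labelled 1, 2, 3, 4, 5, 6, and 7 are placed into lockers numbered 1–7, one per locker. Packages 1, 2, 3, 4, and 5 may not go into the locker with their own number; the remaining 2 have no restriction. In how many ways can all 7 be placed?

Let Aᵢ (for 1 ≤ i ≤ 5) be the placements that put package i in its forbidden locker. Any j of these fix j positions, leaving (7−j)! ways to fill the rest, and there are C(5,j) ways to pick which j.
By inclusion–exclusion, the number of valid placements is Σ_{j=0}^{5} (−1)^j C(5,j)·(7−j)!.
Computing: 5040 − 3600 + 1200 − 240 + 30 − 2 = 2428.

2428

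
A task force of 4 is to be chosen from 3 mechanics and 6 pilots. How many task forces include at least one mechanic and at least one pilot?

With no constraint there are C(9,4) = 126 possible selections.
Subtract selections that omit an entire group: no mechanics → C(6,4) = 15; no pilots → C(3,4) = 0.
Both groups omitted at once is impossible, so 126 − 15 = 111.

111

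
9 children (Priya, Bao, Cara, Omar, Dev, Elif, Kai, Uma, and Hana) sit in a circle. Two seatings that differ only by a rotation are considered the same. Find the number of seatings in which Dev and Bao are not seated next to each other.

All circular seatings of 9 people number (8)! = 40320.
Those with Dev next to Bao: fuse the pair into one unit and seat 8 units around a circle — 2·(7)! = 10080.
Subtracting, 40320 − 10080 = 30240.

30240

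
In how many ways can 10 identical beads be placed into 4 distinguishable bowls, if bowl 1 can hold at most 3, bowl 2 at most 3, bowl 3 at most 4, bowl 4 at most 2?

10

Ignoring the caps, the number of non-negative solutions to x_1+…+x_4 = 10 is C(13,3) = 286.
Subtract solutions that violate a single cap (substitute x_i' = x_i − (cap_i+1)): x_1 ≥ 4 gives C(9,3) = 84; x_2 ≥ 4 gives C(9,3) = 84; x_3 ≥ 5 gives C(8,3) = 56; x_4 ≥ 3 gives C(10,3) = 120. Together 344.
Add back pairs where two caps are both exceeded: 10 + 4 + 20 + 4 + 20 + 10 = 68.
By inclusion–exclusion the count is 286 − 344 + 68 = 10.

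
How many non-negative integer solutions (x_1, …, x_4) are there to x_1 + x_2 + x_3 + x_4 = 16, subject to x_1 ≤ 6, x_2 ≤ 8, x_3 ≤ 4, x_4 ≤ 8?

Ignoring the caps, the number of non-negative solutions to x_1+…+x_4 = 16 is C(19,3) = 969.
Subtract solutions that violate a single cap (substitute x_i' = x_i − (cap_i+1)): x_1 ≥ 7 gives C(12,3) = 220; x_2 ≥ 9 gives C(10,3) = 120; x_3 ≥ 5 gives C(14,3) = 364; x_4 ≥ 9 gives C(10,3) = 120. Together 824.
Add back pairs where two caps are both exceeded: 1 + 35 + 1 + 10 + 0 + 10 = 57.
By inclusion–exclusion the count is 969 − 824 + 57 = 202.

202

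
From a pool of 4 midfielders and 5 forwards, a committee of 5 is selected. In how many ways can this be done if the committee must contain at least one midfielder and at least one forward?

125

Unrestricted: C(9,5) = 126 ways to pick any 5 of the 9.
Selections missing a whole group: no midfielders → C(5,5) = 1; no forwards → C(4,5) = 0.
Both groups omitted at once is impossible, so 126 − 1 = 125.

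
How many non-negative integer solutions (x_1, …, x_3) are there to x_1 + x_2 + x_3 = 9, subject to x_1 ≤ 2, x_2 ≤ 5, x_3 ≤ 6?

By stars and bars, unrestricted non-negative solutions to x_1+…+x_3 = 9 number C(9+2,2) = 55.
Subtract solutions that violate a single cap (substitute x_i' = x_i − (cap_i+1)): x_1 ≥ 3 gives C(8,2) = 28; x_2 ≥ 6 gives C(5,2) = 10; x_3 ≥ 7 gives C(4,2) = 6. Together 44.
Add back pairs where two caps are both exceeded: 1 + 0 + 0 = 1.
By inclusion–exclusion the count is 55 − 44 + 1 = 12.

12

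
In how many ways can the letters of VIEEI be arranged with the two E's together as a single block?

12

Treat the 2 copies of E as a single block. The multiset to arrange is then {EE, I, I, V}, 4 items in all.
That gives (4)!/(2!) = 12 arrangements.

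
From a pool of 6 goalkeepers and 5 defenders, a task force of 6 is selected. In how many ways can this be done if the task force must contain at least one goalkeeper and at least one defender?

Unrestricted: C(11,6) = 462 ways to pick any 6 of the 11.
Selections missing a whole group: no goalkeepers → C(5,6) = 0; no defenders → C(6,6) = 1.
Both groups omitted at once is impossible, so 462 − 1 = 461.

461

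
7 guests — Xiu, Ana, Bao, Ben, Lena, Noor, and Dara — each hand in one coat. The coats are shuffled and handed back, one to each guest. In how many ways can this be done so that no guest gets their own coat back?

1854

This is the derangement count D_7: permutations of 7 items with no fixed point.
By inclusion–exclusion this is Σ_{j=0}^{7} (−1)^j C(7,j)·(7−j)!.
Computing: 5040 − 5040 + 2520 − 840 + 210 − 42 + 7 − 1 = 1854.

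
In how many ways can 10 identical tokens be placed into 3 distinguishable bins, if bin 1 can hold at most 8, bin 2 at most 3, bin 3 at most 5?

Ignoring the caps, the number of non-negative solutions to x_1+…+x_3 = 10 is C(12,2) = 66.
Subtract solutions that violate a single cap (substitute x_i' = x_i − (cap_i+1)): x_1 ≥ 9 gives C(3,2) = 3; x_2 ≥ 4 gives C(8,2) = 28; x_3 ≥ 6 gives C(6,2) = 15. Together 46.
Add back pairs where two caps are both exceeded: 0 + 0 + 1 = 1.
By inclusion–exclusion the count is 66 − 46 + 1 = 21.

21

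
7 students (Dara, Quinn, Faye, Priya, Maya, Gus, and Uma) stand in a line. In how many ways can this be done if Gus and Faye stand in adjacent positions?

1440

Treat {Gus, Faye} as a single unit. There are 6 units to order, and the pair itself can be ordered 2 ways.
So the count is 2·(6)! = 1440.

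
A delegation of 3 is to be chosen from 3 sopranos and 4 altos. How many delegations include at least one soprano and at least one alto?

Unrestricted: C(7,3) = 35 ways to pick any 3 of the 7.
Subtract selections that omit an entire group: no sopranos → C(4,3) = 4; no altos → C(3,3) = 1.
Both groups omitted at once is impossible, so 35 − 5 = 30.

30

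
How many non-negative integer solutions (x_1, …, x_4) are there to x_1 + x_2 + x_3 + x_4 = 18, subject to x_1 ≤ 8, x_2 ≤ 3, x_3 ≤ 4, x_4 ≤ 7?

By stars and bars, unrestricted non-negative solutions to x_1+…+x_4 = 18 number C(18+3,3) = 1330.
Subtract solutions that violate a single cap (substitute x_i' = x_i − (cap_i+1)): x_1 ≥ 9 gives C(12,3) = 220; x_2 ≥ 4 gives C(17,3) = 680; x_3 ≥ 5 gives C(16,3) = 560; x_4 ≥ 8 gives C(13,3) = 286. Together 1746.
Add back pairs where two caps are both exceeded: 56 + 35 + 4 + 220 + 84 + 56 = 455.
Subtract triples: 1 + 0 + 0 + 4 = 5.
By inclusion–exclusion the count is 1330 − 1746 + 455 − 5 = 34.

34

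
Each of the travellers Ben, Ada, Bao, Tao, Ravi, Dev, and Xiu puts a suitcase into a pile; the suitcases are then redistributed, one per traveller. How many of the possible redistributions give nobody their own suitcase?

This is the derangement count D_7: permutations of 7 items with no fixed point.
By inclusion–exclusion this is Σ_{j=0}^{7} (−1)^j C(7,j)·(7−j)!.
Computing: 5040 − 5040 + 2520 − 840 + 210 − 42 + 7 − 1 = 1854.

1854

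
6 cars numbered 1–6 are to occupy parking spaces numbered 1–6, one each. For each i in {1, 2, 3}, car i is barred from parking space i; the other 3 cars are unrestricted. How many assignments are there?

Let Aᵢ (for i ∈ {1, 2, 3}) be the placements that put car i in its forbidden parking space. Any j of these fix j positions, leaving (6−j)! ways to fill the rest, and there are C(3,j) ways to pick which j.
By inclusion–exclusion, the number of valid placements is Σ_{j=0}^{3} (−1)^j C(3,j)·(6−j)!.
Computing: 720 − 360 + 72 − 6 = 426.

426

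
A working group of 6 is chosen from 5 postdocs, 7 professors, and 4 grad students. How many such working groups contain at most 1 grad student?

4092

Split by how many grad students are chosen (0 through 1).
Sum: C(4,0)·C(12,6) + C(4,1)·C(12,5) = 924 + 3168 = 4092.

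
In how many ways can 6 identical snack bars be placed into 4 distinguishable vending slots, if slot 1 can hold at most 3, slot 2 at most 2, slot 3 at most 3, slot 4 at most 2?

25

By stars and bars, unrestricted non-negative solutions to x_1+…+x_4 = 6 number C(6+3,3) = 84.
Subtract solutions that violate a single cap (substitute x_i' = x_i − (cap_i+1)): x_1 ≥ 4 gives C(5,3) = 10; x_2 ≥ 3 gives C(6,3) = 20; x_3 ≥ 4 gives C(5,3) = 10; x_4 ≥ 3 gives C(6,3) = 20. Together 60.
Add back pairs where two caps are both exceeded: 0 + 0 + 0 + 0 + 1 + 0 = 1.
By inclusion–exclusion the count is 84 − 60 + 1 = 25.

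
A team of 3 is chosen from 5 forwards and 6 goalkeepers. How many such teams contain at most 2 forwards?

155

Split by how many forwards are chosen (0 through 2).
Sum: C(5,0)·C(6,3) + C(5,1)·C(6,2) + C(5,2)·C(6,1) = 20 + 75 + 60 = 155.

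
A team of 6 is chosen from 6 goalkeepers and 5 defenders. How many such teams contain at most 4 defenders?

Split by how many defenders are chosen (0 through 4).
Sum: C(5,0)·C(6,6) + C(5,1)·C(6,5) + C(5,2)·C(6,4) + C(5,3)·C(6,3) + C(5,4)·C(6,2) = 1 + 30 + 150 + 200 + 75 = 456.

456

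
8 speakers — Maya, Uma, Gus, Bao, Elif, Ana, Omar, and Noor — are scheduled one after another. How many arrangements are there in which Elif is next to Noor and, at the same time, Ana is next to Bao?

2880

Treat {Elif,Noor} as one block (2 orders) and {Ana,Bao} as another (2 orders).
That leaves 6 units to arrange: 2 × 2 × 6! = 4 × 720 = 2880.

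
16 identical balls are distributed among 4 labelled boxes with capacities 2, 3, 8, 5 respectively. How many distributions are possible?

Without the upper bounds there are C(19,3) = 969 ways to split 16 among 4 boxes.
Subtract solutions that violate a single cap (substitute x_i' = x_i − (cap_i+1)): x_1 ≥ 3 gives C(16,3) = 560; x_2 ≥ 4 gives C(15,3) = 455; x_3 ≥ 9 gives C(10,3) = 120; x_4 ≥ 6 gives C(13,3) = 286. Together 1421.
Add back pairs where two caps are both exceeded: 220 + 35 + 120 + 20 + 84 + 4 = 483.
Subtract triples: 1 + 20 + 0 + 0 = 21.
By inclusion–exclusion the count is 969 − 1421 + 483 − 21 = 10.

10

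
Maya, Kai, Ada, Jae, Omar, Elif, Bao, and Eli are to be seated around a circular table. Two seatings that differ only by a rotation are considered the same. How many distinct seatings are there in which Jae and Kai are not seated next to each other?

3600

All circular seatings of 8 people number (7)! = 5040.
Those with Jae next to Kai: fuse the pair into one unit and seat 7 units around a circle — 2·(6)! = 1440.
Subtracting, 5040 − 1440 = 3600.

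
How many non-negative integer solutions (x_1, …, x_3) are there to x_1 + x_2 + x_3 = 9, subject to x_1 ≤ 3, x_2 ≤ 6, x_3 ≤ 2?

6

Ignoring the caps, the number of non-negative solutions to x_1+…+x_3 = 9 is C(11,2) = 55.
Subtract solutions that violate a single cap (substitute x_i' = x_i − (cap_i+1)): x_1 ≥ 4 gives C(7,2) = 21; x_2 ≥ 7 gives C(4,2) = 6; x_3 ≥ 3 gives C(8,2) = 28. Together 55.
Add back pairs where two caps are both exceeded: 0 + 6 + 0 = 6.
By inclusion–exclusion the count is 55 − 55 + 6 = 6.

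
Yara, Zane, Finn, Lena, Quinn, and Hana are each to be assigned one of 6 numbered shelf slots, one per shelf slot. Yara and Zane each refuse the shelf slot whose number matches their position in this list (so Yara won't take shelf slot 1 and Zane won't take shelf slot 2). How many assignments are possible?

Let Aᵢ (for i ∈ {1, 2}) be the placements that put person i in their forbidden shelf slot. Any j of these fix j positions, leaving (6−j)! ways to fill the rest, and there are C(2,j) ways to pick which j.
By inclusion–exclusion, the number of valid placements is Σ_{j=0}^{2} (−1)^j C(2,j)·(6−j)!.
Computing: 720 − 240 + 24 = 504.

504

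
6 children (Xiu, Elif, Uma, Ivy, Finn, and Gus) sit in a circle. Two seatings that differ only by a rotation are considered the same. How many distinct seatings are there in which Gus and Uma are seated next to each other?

48

Treat {Gus, Uma} as one unit (2 internal orders) and seat the resulting 5 units around the table: (4)! circular arrangements.
So 2 × (4)! = 2 × 24 = 48.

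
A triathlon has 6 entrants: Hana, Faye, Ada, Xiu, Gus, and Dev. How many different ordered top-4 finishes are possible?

360

This is an ordered selection of 4 from 6: P(6,4).
That gives 6 × 5 × 4 × 3 = 360.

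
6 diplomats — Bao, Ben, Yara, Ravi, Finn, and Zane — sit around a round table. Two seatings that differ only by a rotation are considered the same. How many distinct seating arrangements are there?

120

Seat Bao anywhere (absorbing the rotational symmetry), then permute the other 5: (5)! = 120.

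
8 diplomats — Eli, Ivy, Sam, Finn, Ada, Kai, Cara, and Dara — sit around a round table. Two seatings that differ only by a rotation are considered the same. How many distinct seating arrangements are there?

Around a circle, 8 distinct people have 8!/8 = (7)! = 5040 rotationally distinct seatings.

5040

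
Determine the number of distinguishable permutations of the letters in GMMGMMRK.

The 8 letters of GMMGMMRK have repeats: G appearing twice and M appearing 4 times.
So there are 8! / (4!·2!) = 840 distinguishable arrangements.

840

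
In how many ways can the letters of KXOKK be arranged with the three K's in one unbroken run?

6

Treat the 3 copies of K as a single block. The multiset to arrange is then {KKK, O, X}, 3 items in all.
All 3 items are distinct, so there are (3)! = 6 arrangements.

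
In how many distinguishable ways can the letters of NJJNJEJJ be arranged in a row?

168

The 8 letters of NJJNJEJJ have repeats: J appearing 5 times and N appearing twice.
The number of distinct arrangements is 8!/(5!·2!) = 40320/240 = 168.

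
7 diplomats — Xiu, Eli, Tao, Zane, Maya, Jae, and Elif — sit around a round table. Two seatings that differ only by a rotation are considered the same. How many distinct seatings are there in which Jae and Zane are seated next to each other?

Treat {Jae, Zane} as one unit (2 internal orders) and seat the resulting 6 units around the table: (5)! circular arrangements.
So 2 × (5)! = 2 × 120 = 240.

240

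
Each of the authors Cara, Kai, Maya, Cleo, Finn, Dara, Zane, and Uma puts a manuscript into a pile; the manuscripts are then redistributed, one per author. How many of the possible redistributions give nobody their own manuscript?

14833

Count assignments avoiding every fixed point. For any j of the 8 authors fixed to their own manuscript, the other 8−j can be arranged in (8−j)! ways.
By inclusion–exclusion this is Σ_{j=0}^{8} (−1)^j C(8,j)·(8−j)!.
Computing: 40320 − 40320 + 20160 − 6720 + 1680 − 336 + 56 − 8 + 1 = 14833.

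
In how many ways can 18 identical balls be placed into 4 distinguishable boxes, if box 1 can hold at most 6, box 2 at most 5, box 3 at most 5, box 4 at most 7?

56

Ignoring the caps, the number of non-negative solutions to x_1+…+x_4 = 18 is C(21,3) = 1330.
Subtract solutions that violate a single cap (substitute x_i' = x_i − (cap_i+1)): x_1 ≥ 7 gives C(14,3) = 364; x_2 ≥ 6 gives C(15,3) = 455; x_3 ≥ 6 gives C(15,3) = 455; x_4 ≥ 8 gives C(13,3) = 286. Together 1560.
Add back pairs where two caps are both exceeded: 56 + 56 + 20 + 84 + 35 + 35 = 286.
By inclusion–exclusion the count is 1330 − 1560 + 286 = 56.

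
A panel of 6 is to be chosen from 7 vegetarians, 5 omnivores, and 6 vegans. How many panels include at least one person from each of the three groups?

Unrestricted: C(18,6) = 18564 ways to pick any 6 of the 18.
Subtract selections that omit an entire group: no vegetarians → C(11,6) = 462; no omnivores → C(13,6) = 1716; no vegans → C(12,6) = 924.
Add back selections omitting two groups (i.e. drawn from a single group): C(7,6) + C(5,6) + C(6,6) = 8.
By inclusion–exclusion: 18564 − 3102 + 8 = 15470.

15470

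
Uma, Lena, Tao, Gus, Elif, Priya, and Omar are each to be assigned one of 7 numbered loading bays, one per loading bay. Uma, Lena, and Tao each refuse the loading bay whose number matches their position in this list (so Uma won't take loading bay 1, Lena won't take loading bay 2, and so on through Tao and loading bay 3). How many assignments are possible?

Let Aᵢ (for i ∈ {1, 2, 3}) be the placements that put person i in their forbidden loading bay. Any j of these fix j positions, leaving (7−j)! ways to fill the rest, and there are C(3,j) ways to pick which j.
By inclusion–exclusion, the number of valid placements is Σ_{j=0}^{3} (−1)^j C(3,j)·(7−j)!.
Computing: 5040 − 2160 + 360 − 24 = 3216.

3216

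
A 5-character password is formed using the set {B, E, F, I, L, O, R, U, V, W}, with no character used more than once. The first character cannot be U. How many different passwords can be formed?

The first character has 10−1 = 9 choices (anything except U).
The remaining 4 characters are filled from the other 9 symbols without repetition: 9 × 8 × 7 × 6 = 3024.
Total: 9 × 3024 = 27216.

27216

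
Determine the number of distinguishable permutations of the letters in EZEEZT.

The 6 letters of EZEEZT have repeats: E appearing 3 times and Z appearing twice.
The number of distinct arrangements is 6!/(3!·2!) = 720/12 = 60.

60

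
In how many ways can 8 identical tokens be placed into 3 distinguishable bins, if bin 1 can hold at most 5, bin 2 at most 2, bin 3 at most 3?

6

Ignoring the caps, the number of non-negative solutions to x_1+…+x_3 = 8 is C(10,2) = 45.
Subtract solutions that violate a single cap (substitute x_i' = x_i − (cap_i+1)): x_1 ≥ 6 gives C(4,2) = 6; x_2 ≥ 3 gives C(7,2) = 21; x_3 ≥ 4 gives C(6,2) = 15. Together 42.
Add back pairs where two caps are both exceeded: 0 + 0 + 3 = 3.
By inclusion–exclusion the count is 45 − 42 + 3 = 6.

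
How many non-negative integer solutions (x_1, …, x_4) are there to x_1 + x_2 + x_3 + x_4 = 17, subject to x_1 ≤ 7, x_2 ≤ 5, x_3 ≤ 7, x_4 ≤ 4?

By stars and bars, unrestricted non-negative solutions to x_1+…+x_4 = 17 number C(17+3,3) = 1140.
Subtract solutions that violate a single cap (substitute x_i' = x_i − (cap_i+1)): x_1 ≥ 8 gives C(12,3) = 220; x_2 ≥ 6 gives C(14,3) = 364; x_3 ≥ 8 gives C(12,3) = 220; x_4 ≥ 5 gives C(15,3) = 455. Together 1259.
Add back pairs where two caps are both exceeded: 20 + 4 + 35 + 20 + 84 + 35 = 198.
By inclusion–exclusion the count is 1140 − 1259 + 198 = 79.

79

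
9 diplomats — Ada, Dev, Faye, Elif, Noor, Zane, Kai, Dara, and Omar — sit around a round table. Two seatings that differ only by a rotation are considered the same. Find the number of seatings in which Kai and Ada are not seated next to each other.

All circular seatings of 9 people number (8)! = 40320.
Seatings with Kai beside Ada: treat them as a block with 2 internal orders, giving 2 × (7)! = 10080.
Subtracting, 40320 − 10080 = 30240.

30240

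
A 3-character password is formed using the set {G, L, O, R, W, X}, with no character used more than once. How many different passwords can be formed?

120

Choose and order 3 of the 6 symbols: the first character has 6 options, the next 5, then 4.
That product is 6 × 5 × 4 = 120.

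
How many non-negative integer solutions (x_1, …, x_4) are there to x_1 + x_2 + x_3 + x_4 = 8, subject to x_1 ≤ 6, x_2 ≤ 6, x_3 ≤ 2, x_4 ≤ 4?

Without the upper bounds there are C(11,3) = 165 ways to split 8 among 4 variables.
Subtract solutions that violate a single cap (substitute x_i' = x_i − (cap_i+1)): x_1 ≥ 7 gives C(4,3) = 4; x_2 ≥ 7 gives C(4,3) = 4; x_3 ≥ 3 gives C(8,3) = 56; x_4 ≥ 5 gives C(6,3) = 20. Together 84.
Add back pairs where two caps are both exceeded: 0 + 0 + 0 + 0 + 0 + 1 = 1.
By inclusion–exclusion the count is 165 − 84 + 1 = 82.

82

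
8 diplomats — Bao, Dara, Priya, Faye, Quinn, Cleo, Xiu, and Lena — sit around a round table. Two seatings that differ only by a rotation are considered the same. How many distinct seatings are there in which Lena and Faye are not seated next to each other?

3600

Without the restriction there are (7)! = 5040 seatings.
Seatings with Lena beside Faye: treat them as a block with 2 internal orders, giving 2 × (6)! = 1440.
Subtracting, 5040 − 1440 = 3600.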